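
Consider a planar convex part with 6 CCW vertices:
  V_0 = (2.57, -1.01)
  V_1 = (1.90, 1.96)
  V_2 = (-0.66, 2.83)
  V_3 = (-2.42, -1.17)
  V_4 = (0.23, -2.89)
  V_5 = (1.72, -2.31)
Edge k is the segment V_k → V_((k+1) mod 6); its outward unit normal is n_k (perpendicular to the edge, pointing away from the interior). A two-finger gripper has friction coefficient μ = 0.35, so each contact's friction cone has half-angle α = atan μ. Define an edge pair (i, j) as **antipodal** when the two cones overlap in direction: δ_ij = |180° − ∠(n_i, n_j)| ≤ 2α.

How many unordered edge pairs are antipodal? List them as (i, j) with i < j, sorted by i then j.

α = atan 0.35 = 19.29°;  2α = 38.58°
n_0 = (+0.9755, +0.2201)
n_1 = (+0.3218, +0.9468)
n_2 = (-0.9153, +0.4027)
n_3 = (-0.5444, -0.8388)
n_4 = (+0.3627, -0.9319)
n_5 = (+0.8370, -0.5472)
  (0,1): δ = 121.48°  ·
  (0,2): δ = 36.46°  ✓
  (0,3): δ = 44.30°  ·
  (0,4): δ = 98.56°  ·
  (0,5): δ = 134.11°  ·
  (1,2): δ = 94.98°  ·
  (1,3): δ = 14.22°  ✓
  (1,4): δ = 40.04°  ·
  (1,5): δ = 75.59°  ·
  (2,3): δ = 99.24°  ·
  (2,4): δ = 44.98°  ·
  (2,5): δ = 9.43°  ✓
  (3,4): δ = 125.75°  ·
  (3,5): δ = 90.19°  ·
  (4,5): δ = 144.45°  ·
antipodal pairs: 3

count = 3; pairs: (0,2), (1,3), (2,5)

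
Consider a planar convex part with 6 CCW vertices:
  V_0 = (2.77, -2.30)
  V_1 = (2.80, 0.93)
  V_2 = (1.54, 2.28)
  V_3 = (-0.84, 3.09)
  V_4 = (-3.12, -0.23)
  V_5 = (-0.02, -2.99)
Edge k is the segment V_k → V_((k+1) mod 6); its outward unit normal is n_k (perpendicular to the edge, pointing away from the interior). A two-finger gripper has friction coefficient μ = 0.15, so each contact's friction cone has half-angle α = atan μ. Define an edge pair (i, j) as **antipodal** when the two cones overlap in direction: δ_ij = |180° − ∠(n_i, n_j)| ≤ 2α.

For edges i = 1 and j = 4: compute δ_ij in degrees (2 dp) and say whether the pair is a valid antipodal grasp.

δ = 5.30°, valid

α = atan 0.15 = 8.53°;  2α = 17.06°
edge 1: e_1 = (-1.26, +1.35);  n_1 = (+0.7311, +0.6823)
edge 4: e_4 = (+3.10, -2.76);  n_4 = (-0.6650, -0.7469)
∠(n_1, n_4) = 174.70°
δ = |180° − 174.70°| = 5.30°
5.30° ≤ 2α = 17.06°  →  valid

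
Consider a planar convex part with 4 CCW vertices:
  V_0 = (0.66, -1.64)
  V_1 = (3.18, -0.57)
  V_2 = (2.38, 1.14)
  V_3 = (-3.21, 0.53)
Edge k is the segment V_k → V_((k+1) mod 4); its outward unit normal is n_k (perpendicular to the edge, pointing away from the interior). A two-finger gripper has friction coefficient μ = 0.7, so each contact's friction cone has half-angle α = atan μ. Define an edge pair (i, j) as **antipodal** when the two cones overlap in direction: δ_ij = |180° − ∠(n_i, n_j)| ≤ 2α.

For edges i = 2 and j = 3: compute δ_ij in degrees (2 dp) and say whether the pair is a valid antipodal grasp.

α = atan 0.7 = 34.99°;  2α = 69.98°
edge 2: e_2 = (-5.59, -0.61);  n_2 = (-0.1085, +0.9941)
edge 3: e_3 = (+3.87, -2.17);  n_3 = (-0.4891, -0.8722)
∠(n_2, n_3) = 144.49°
δ = |180° − 144.49°| = 35.51°
35.51° ≤ 2α = 69.98°  →  valid

δ = 35.51°, valid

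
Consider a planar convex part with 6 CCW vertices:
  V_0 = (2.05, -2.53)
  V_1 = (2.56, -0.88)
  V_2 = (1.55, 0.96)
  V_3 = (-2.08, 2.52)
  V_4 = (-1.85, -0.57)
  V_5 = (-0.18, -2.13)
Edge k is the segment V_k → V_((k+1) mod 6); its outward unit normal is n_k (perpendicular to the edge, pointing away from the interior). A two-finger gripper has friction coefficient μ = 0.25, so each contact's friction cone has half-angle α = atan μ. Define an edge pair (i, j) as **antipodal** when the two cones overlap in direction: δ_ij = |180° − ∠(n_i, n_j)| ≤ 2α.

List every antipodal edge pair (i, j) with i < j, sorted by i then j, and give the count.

count = 5; pairs: (0,3), (1,3), (1,4), (2,4), (2,5)

α = atan 0.25 = 14.04°;  2α = 28.07°
n_0 = (+0.9554, -0.2953)
n_1 = (+0.8766, +0.4812)
n_2 = (+0.3948, +0.9188)
n_3 = (-0.9972, -0.0742)
n_4 = (-0.6826, -0.7308)
n_5 = (-0.1766, -0.9843)
  (0,1): δ = 134.06°  ·
  (0,2): δ = 96.08°  ·
  (0,3): δ = 21.43°  ✓
  (0,4): δ = 64.13°  ·
  (0,5): δ = 97.01°  ·
  (1,2): δ = 142.02°  ·
  (1,3): δ = 24.51°  ✓
  (1,4): δ = 18.19°  ✓
  (1,5): δ = 51.07°  ·
  (2,3): δ = 62.49°  ·
  (2,4): δ = 19.79°  ✓
  (2,5): δ = 13.09°  ✓
  (3,4): δ = 137.31°  ·
  (3,5): δ = 104.43°  ·
  (4,5): δ = 147.12°  ·
antipodal pairs: 5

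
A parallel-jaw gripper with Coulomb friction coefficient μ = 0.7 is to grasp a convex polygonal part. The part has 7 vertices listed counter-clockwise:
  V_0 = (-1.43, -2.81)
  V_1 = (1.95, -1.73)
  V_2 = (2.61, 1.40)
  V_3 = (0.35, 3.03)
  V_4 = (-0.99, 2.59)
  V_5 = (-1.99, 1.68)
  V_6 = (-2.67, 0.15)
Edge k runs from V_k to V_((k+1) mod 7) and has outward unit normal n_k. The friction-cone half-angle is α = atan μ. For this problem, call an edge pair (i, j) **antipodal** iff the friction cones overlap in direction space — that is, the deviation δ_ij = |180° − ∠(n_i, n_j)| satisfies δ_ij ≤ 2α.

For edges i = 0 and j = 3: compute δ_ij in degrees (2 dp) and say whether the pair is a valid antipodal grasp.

α = atan 0.7 = 34.99°;  2α = 69.98°
edge 0: e_0 = (+3.38, +1.08);  n_0 = (+0.3044, -0.9526)
edge 3: e_3 = (-1.34, -0.44);  n_3 = (-0.3120, +0.9501)
∠(n_0, n_3) = 179.54°
δ = |180° − 179.54°| = 0.46°
0.46° ≤ 2α = 69.98°  →  valid

δ = 0.46°, valid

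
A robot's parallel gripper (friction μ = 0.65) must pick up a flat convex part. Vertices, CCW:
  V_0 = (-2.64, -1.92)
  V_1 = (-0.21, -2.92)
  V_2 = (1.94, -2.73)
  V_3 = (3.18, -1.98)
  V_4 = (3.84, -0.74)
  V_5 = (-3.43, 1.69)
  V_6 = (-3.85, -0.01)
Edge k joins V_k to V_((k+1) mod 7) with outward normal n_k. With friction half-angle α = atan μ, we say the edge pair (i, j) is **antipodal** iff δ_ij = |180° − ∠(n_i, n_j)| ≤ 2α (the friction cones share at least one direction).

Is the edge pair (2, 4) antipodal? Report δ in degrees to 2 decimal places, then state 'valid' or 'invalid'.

δ = 49.65°, valid

α = atan 0.65 = 33.02°;  2α = 66.05°
edge 2: e_2 = (+1.24, +0.75);  n_2 = (+0.5175, -0.8557)
edge 4: e_4 = (-7.27, +2.43);  n_4 = (+0.3170, +0.9484)
∠(n_2, n_4) = 130.35°
δ = |180° − 130.35°| = 49.65°
49.65° ≤ 2α = 66.05°  →  valid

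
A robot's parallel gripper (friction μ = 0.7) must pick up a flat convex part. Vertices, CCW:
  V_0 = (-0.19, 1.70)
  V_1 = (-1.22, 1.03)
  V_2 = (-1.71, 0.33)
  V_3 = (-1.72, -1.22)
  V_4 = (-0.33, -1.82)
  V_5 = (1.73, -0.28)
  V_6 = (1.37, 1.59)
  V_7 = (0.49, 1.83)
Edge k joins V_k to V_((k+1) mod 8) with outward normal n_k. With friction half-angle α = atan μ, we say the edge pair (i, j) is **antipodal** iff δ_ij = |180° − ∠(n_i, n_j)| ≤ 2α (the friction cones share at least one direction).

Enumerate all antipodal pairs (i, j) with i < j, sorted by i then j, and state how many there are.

α = atan 0.7 = 34.99°;  2α = 69.98°
n_0 = (-0.5453, +0.8383)
n_1 = (-0.8192, +0.5735)
n_2 = (-1.0000, +0.0065)
n_3 = (-0.3963, -0.9181)
n_4 = (+0.5988, -0.8009)
n_5 = (+0.9820, +0.1890)
n_6 = (+0.2631, +0.9648)
n_7 = (-0.1878, +0.9822)
  (0,1): δ = 158.04°  ·
  (0,2): δ = 123.41°  ·
  (0,3): δ = 56.39°  ✓
  (0,4): δ = 3.74°  ✓
  (0,5): δ = 67.85°  ✓
  (0,6): δ = 131.70°  ·
  (0,7): δ = 157.78°  ·
  (1,2): δ = 145.38°  ·
  (1,3): δ = 78.36°  ·
  (1,4): δ = 18.23°  ✓
  (1,5): δ = 45.89°  ✓
  (1,6): δ = 109.74°  ·
  (1,7): δ = 135.82°  ·
  (2,3): δ = 112.98°  ·
  (2,4): δ = 52.85°  ✓
  (2,5): δ = 11.27°  ✓
  (2,6): δ = 75.11°  ·
  (2,7): δ = 101.19°  ·
  (3,4): δ = 119.87°  ·
  (3,5): δ = 55.76°  ✓
  (3,6): δ = 8.09°  ✓
  (3,7): δ = 34.17°  ✓
  (4,5): δ = 115.88°  ·
  (4,6): δ = 52.04°  ✓
  (4,7): δ = 25.96°  ✓
  (5,6): δ = 116.15°  ·
  (5,7): δ = 90.07°  ·
  (6,7): δ = 153.92°  ·
antipodal pairs: 12

count = 12; pairs: (0,3), (0,4), (0,5), (1,4), (1,5), (2,4), (2,5), (3,5), (3,6), (3,7), (4,6), (4,7)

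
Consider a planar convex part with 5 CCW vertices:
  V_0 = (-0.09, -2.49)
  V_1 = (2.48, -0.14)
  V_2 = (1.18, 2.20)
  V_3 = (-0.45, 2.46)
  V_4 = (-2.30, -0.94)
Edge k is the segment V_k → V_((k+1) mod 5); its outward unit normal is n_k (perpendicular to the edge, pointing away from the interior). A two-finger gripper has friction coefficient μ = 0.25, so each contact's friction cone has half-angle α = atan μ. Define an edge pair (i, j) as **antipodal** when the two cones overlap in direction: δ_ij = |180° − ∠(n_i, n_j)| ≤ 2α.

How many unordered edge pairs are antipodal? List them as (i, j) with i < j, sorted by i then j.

count = 3; pairs: (0,3), (1,4), (2,4)

α = atan 0.25 = 14.04°;  2α = 28.07°
n_0 = (+0.6748, -0.7380)
n_1 = (+0.8742, +0.4856)
n_2 = (+0.1575, +0.9875)
n_3 = (-0.8784, +0.4779)
n_4 = (-0.5742, -0.8187)
  (0,1): δ = 103.39°  ·
  (0,2): δ = 51.50°  ·
  (0,3): δ = 19.01°  ✓
  (0,4): δ = 102.52°  ·
  (1,2): δ = 128.12°  ·
  (1,3): δ = 57.61°  ·
  (1,4): δ = 25.90°  ✓
  (2,3): δ = 109.49°  ·
  (2,4): δ = 25.98°  ✓
  (3,4): δ = 96.49°  ·
antipodal pairs: 3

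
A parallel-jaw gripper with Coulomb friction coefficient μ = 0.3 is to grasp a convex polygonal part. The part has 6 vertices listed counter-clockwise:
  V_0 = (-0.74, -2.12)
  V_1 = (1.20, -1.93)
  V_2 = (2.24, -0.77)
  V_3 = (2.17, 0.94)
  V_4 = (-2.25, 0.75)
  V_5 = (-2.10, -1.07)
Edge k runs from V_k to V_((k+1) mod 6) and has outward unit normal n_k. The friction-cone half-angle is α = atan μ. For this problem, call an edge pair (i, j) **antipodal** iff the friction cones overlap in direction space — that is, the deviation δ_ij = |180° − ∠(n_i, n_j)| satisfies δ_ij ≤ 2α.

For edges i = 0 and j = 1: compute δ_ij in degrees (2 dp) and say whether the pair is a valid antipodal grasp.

δ = 137.47°, invalid

α = atan 0.3 = 16.70°;  2α = 33.40°
edge 0: e_0 = (+1.94, +0.19);  n_0 = (+0.0975, -0.9952)
edge 1: e_1 = (+1.04, +1.16);  n_1 = (+0.7446, -0.6675)
∠(n_0, n_1) = 42.53°
δ = |180° − 42.53°| = 137.47°
137.47° > 2α = 33.40°  →  invalid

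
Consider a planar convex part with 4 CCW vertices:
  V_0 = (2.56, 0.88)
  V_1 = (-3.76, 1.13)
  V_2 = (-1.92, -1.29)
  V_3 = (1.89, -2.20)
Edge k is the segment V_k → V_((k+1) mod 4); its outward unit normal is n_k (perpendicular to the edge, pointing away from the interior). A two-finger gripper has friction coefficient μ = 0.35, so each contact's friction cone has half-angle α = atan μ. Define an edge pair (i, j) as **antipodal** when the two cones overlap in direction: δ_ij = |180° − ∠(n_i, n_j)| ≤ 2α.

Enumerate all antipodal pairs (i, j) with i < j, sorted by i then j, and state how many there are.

count = 1; pairs: (0,2)

α = atan 0.35 = 19.29°;  2α = 38.58°
n_0 = (+0.0395, +0.9992)
n_1 = (-0.7960, -0.6053)
n_2 = (-0.2323, -0.9726)
n_3 = (+0.9771, -0.2126)
  (0,1): δ = 50.49°  ·
  (0,2): δ = 11.17°  ✓
  (0,3): δ = 79.99°  ·
  (1,2): δ = 140.68°  ·
  (1,3): δ = 49.52°  ·
  (2,3): δ = 88.84°  ·
antipodal pairs: 1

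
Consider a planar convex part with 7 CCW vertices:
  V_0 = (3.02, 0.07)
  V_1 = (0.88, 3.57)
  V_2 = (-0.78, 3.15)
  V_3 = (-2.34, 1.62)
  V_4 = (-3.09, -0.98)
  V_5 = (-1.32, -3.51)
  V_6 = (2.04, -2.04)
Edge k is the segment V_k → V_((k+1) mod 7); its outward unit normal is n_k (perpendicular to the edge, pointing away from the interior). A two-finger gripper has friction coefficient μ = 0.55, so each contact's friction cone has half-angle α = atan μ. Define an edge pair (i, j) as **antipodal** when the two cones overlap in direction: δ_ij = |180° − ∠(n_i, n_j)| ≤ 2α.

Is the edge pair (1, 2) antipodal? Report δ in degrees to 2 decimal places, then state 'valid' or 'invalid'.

δ = 149.75°, invalid

α = atan 0.55 = 28.81°;  2α = 57.62°
edge 1: e_1 = (-1.66, -0.42);  n_1 = (-0.2453, +0.9695)
edge 2: e_2 = (-1.56, -1.53);  n_2 = (-0.7002, +0.7139)
∠(n_1, n_2) = 30.25°
δ = |180° − 30.25°| = 149.75°
149.75° > 2α = 57.62°  →  invalid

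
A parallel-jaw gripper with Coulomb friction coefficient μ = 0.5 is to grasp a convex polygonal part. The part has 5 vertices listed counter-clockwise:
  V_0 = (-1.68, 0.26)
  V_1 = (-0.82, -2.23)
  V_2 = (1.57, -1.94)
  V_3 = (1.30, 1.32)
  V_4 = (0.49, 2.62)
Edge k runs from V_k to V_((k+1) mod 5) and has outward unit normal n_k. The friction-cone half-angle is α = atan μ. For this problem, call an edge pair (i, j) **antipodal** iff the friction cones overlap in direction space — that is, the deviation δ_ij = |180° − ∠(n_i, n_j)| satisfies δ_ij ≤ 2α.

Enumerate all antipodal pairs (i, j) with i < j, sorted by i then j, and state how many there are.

α = atan 0.5 = 26.57°;  2α = 53.13°
n_0 = (-0.9452, -0.3265)
n_1 = (+0.1205, -0.9927)
n_2 = (+0.9966, +0.0825)
n_3 = (+0.8487, +0.5288)
n_4 = (-0.7361, +0.6769)
  (0,1): δ = 102.14°  ·
  (0,2): δ = 14.32°  ✓
  (0,3): δ = 12.87°  ✓
  (0,4): δ = 118.35°  ·
  (1,2): δ = 92.18°  ·
  (1,3): δ = 64.99°  ·
  (1,4): δ = 40.48°  ✓
  (2,3): δ = 152.81°  ·
  (2,4): δ = 47.33°  ✓
  (3,4): δ = 74.52°  ·
antipodal pairs: 4

count = 4; pairs: (0,2), (0,3), (1,4), (2,4)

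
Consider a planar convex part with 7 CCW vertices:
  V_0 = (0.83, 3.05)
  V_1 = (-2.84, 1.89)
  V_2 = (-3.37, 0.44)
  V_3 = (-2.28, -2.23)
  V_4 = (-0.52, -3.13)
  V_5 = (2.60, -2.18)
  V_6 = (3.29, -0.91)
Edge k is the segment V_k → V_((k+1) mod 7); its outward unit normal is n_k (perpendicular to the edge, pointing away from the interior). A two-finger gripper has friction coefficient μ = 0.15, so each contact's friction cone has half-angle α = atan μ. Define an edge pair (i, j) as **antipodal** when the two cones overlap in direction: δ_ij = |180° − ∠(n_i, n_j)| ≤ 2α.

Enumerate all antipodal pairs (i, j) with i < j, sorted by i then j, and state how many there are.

count = 3; pairs: (0,4), (1,5), (2,6)

α = atan 0.15 = 8.53°;  2α = 17.06°
n_0 = (-0.3014, +0.9535)
n_1 = (-0.9392, +0.3433)
n_2 = (-0.9258, -0.3780)
n_3 = (-0.4553, -0.8903)
n_4 = (+0.2913, -0.9566)
n_5 = (+0.8787, -0.4774)
n_6 = (+0.8494, +0.5277)
  (0,1): δ = 127.62°  ·
  (0,2): δ = 85.33°  ·
  (0,3): δ = 44.62°  ·
  (0,4): δ = 0.61°  ✓
  (0,5): δ = 43.94°  ·
  (0,6): δ = 104.31°  ·
  (1,2): δ = 137.71°  ·
  (1,3): δ = 97.01°  ·
  (1,4): δ = 52.99°  ·
  (1,5): δ = 8.44°  ✓
  (1,6): δ = 51.93°  ·
  (2,3): δ = 139.29°  ·
  (2,4): δ = 95.27°  ·
  (2,5): δ = 50.72°  ·
  (2,6): δ = 9.64°  ✓
  (3,4): δ = 135.98°  ·
  (3,5): δ = 91.43°  ·
  (3,6): δ = 31.07°  ·
  (4,5): δ = 135.45°  ·
  (4,6): δ = 75.09°  ·
  (5,6): δ = 119.64°  ·
antipodal pairs: 3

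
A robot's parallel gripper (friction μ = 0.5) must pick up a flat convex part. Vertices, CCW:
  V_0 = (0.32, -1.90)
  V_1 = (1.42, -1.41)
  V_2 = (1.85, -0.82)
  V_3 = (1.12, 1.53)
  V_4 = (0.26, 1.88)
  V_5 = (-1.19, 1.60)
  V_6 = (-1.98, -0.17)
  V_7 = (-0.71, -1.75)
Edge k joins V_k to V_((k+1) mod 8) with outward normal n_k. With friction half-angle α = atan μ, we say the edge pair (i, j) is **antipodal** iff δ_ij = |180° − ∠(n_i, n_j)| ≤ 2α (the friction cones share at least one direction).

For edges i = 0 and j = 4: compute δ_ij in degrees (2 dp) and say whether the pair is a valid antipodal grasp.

δ = 13.08°, valid

α = atan 0.5 = 26.57°;  2α = 53.13°
edge 0: e_0 = (+1.10, +0.49);  n_0 = (+0.4069, -0.9135)
edge 4: e_4 = (-1.45, -0.28);  n_4 = (-0.1896, +0.9819)
∠(n_0, n_4) = 166.92°
δ = |180° − 166.92°| = 13.08°
13.08° ≤ 2α = 53.13°  →  valid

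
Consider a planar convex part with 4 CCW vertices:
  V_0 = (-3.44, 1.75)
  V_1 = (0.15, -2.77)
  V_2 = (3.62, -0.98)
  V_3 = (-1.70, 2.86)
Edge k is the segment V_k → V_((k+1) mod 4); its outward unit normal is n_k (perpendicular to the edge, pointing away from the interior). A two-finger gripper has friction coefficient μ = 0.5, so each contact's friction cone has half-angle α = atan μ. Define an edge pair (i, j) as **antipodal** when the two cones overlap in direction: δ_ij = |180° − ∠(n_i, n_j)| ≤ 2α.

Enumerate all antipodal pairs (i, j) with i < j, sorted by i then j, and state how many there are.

count = 2; pairs: (0,2), (1,3)

α = atan 0.5 = 26.57°;  2α = 53.13°
n_0 = (-0.7831, -0.6219)
n_1 = (+0.4584, -0.8887)
n_2 = (+0.5853, +0.8108)
n_3 = (-0.5378, +0.8431)
  (0,1): δ = 101.17°  ·
  (0,2): δ = 15.72°  ✓
  (0,3): δ = 84.08°  ·
  (1,2): δ = 63.11°  ·
  (1,3): δ = 5.25°  ✓
  (2,3): δ = 111.64°  ·
antipodal pairs: 2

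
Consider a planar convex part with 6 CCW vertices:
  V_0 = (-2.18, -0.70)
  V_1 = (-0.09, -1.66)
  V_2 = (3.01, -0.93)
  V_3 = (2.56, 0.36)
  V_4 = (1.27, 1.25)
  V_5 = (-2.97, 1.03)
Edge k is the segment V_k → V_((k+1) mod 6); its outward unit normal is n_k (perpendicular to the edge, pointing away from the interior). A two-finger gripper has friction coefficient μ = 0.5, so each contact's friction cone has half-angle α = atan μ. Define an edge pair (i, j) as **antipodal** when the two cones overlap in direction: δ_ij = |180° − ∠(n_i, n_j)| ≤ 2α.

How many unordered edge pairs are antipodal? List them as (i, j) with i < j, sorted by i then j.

α = atan 0.5 = 26.57°;  2α = 53.13°
n_0 = (-0.4174, -0.9087)
n_1 = (+0.2292, -0.9734)
n_2 = (+0.9442, +0.3294)
n_3 = (+0.5679, +0.8231)
n_4 = (-0.0518, +0.9987)
n_5 = (-0.9096, -0.4154)
  (0,1): δ = 142.08°  ·
  (0,2): δ = 46.10°  ✓
  (0,3): δ = 9.93°  ✓
  (0,4): δ = 27.64°  ✓
  (0,5): δ = 139.21°  ·
  (1,2): δ = 84.02°  ·
  (1,3): δ = 47.85°  ✓
  (1,4): δ = 10.28°  ✓
  (1,5): δ = 101.29°  ·
  (2,3): δ = 143.83°  ·
  (2,4): δ = 106.26°  ·
  (2,5): δ = 5.31°  ✓
  (3,4): δ = 142.43°  ·
  (3,5): δ = 30.85°  ✓
  (4,5): δ = 68.43°  ·
antipodal pairs: 7

count = 7; pairs: (0,2), (0,3), (0,4), (1,3), (1,4), (2,5), (3,5)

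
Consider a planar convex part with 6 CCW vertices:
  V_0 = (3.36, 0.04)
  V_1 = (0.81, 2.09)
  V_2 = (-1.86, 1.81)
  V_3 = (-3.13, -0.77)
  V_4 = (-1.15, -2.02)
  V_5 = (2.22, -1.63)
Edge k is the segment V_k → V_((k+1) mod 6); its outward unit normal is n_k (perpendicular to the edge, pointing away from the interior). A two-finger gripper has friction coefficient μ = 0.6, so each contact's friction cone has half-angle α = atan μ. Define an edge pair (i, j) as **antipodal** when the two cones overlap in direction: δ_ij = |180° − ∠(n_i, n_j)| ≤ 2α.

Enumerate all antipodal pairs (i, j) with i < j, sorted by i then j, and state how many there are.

count = 7; pairs: (0,3), (0,4), (1,3), (1,4), (1,5), (2,4), (2,5)

α = atan 0.6 = 30.96°;  2α = 61.93°
n_0 = (+0.6266, +0.7794)
n_1 = (-0.1043, +0.9945)
n_2 = (-0.8972, +0.4416)
n_3 = (-0.5338, -0.8456)
n_4 = (+0.1150, -0.9934)
n_5 = (+0.8259, -0.5638)
  (0,1): δ = 135.22°  ·
  (0,2): δ = 77.41°  ·
  (0,3): δ = 6.53°  ✓
  (0,4): δ = 45.40°  ✓
  (0,5): δ = 94.48°  ·
  (1,2): δ = 122.20°  ·
  (1,3): δ = 38.25°  ✓
  (1,4): δ = 0.61°  ✓
  (1,5): δ = 49.69°  ✓
  (2,3): δ = 96.06°  ·
  (2,4): δ = 57.19°  ✓
  (2,5): δ = 8.11°  ✓
  (3,4): δ = 141.13°  ·
  (3,5): δ = 92.05°  ·
  (4,5): δ = 130.92°  ·
antipodal pairs: 7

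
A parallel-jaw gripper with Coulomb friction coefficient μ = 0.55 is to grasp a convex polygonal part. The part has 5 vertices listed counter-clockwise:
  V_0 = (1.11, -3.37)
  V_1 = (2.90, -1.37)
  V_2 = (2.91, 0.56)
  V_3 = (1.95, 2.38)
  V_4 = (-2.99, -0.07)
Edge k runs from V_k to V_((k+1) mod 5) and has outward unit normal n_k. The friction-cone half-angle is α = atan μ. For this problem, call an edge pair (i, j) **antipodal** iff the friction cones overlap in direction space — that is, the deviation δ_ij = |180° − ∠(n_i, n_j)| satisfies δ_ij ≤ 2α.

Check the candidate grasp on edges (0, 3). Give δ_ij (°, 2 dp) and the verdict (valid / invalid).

δ = 21.79°, valid

α = atan 0.55 = 28.81°;  2α = 57.62°
edge 0: e_0 = (+1.79, +2.00);  n_0 = (+0.7451, -0.6669)
edge 3: e_3 = (-4.94, -2.45);  n_3 = (-0.4443, +0.8959)
∠(n_0, n_3) = 158.21°
δ = |180° − 158.21°| = 21.79°
21.79° ≤ 2α = 57.62°  →  valid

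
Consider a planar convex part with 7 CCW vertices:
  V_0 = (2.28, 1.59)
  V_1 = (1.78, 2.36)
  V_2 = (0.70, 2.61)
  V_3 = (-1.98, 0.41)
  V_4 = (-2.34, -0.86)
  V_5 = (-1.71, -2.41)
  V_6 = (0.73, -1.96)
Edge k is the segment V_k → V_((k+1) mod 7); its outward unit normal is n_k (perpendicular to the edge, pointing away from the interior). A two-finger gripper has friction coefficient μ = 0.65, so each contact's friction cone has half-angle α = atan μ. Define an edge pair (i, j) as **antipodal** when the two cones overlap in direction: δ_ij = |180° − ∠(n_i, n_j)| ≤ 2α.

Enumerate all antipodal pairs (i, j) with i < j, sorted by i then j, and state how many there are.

count = 9; pairs: (0,3), (0,4), (1,4), (1,5), (2,5), (2,6), (3,5), (3,6), (4,6)

α = atan 0.65 = 33.02°;  2α = 66.05°
n_0 = (+0.8387, +0.5446)
n_1 = (+0.2255, +0.9742)
n_2 = (-0.6345, +0.7729)
n_3 = (-0.9621, +0.2727)
n_4 = (-0.9264, -0.3765)
n_5 = (+0.1814, -0.9834)
n_6 = (+0.9165, -0.4001)
  (0,1): δ = 136.03°  ·
  (0,2): δ = 83.62°  ·
  (0,3): δ = 48.82°  ✓
  (0,4): δ = 10.88°  ✓
  (0,5): δ = 67.45°  ·
  (0,6): δ = 123.42°  ·
  (1,2): δ = 127.58°  ·
  (1,3): δ = 92.79°  ·
  (1,4): δ = 54.85°  ✓
  (1,5): δ = 23.48°  ✓
  (1,6): δ = 79.45°  ·
  (2,3): δ = 145.21°  ·
  (2,4): δ = 107.26°  ·
  (2,5): δ = 28.93°  ✓
  (2,6): δ = 27.03°  ✓
  (3,4): δ = 142.05°  ·
  (3,5): δ = 63.72°  ✓
  (3,6): δ = 7.76°  ✓
  (4,5): δ = 101.67°  ·
  (4,6): δ = 45.71°  ✓
  (5,6): δ = 124.04°  ·
antipodal pairs: 9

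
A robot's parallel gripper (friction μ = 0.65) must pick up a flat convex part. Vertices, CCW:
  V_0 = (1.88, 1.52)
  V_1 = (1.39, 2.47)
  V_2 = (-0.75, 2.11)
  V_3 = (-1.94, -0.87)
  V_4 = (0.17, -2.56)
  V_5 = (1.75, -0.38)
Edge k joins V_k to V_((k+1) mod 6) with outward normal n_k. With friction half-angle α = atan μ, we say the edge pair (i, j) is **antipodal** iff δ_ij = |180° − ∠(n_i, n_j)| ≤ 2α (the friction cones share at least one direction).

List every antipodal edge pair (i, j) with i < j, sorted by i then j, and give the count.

α = atan 0.65 = 33.02°;  2α = 66.05°
n_0 = (+0.8887, +0.4584)
n_1 = (-0.1659, +0.9861)
n_2 = (-0.9287, +0.3709)
n_3 = (-0.6251, -0.7805)
n_4 = (+0.8097, -0.5868)
n_5 = (+0.9977, -0.0683)
  (0,1): δ = 107.74°  ·
  (0,2): δ = 49.05°  ✓
  (0,3): δ = 24.02°  ✓
  (0,4): δ = 116.78°  ·
  (0,5): δ = 148.80°  ·
  (1,2): δ = 121.32°  ·
  (1,3): δ = 48.24°  ✓
  (1,4): δ = 44.52°  ✓
  (1,5): δ = 76.54°  ·
  (2,3): δ = 106.92°  ·
  (2,4): δ = 14.17°  ✓
  (2,5): δ = 17.85°  ✓
  (3,4): δ = 87.24°  ·
  (3,5): δ = 55.22°  ✓
  (4,5): δ = 147.98°  ·
antipodal pairs: 7

count = 7; pairs: (0,2), (0,3), (1,3), (1,4), (2,4), (2,5), (3,5)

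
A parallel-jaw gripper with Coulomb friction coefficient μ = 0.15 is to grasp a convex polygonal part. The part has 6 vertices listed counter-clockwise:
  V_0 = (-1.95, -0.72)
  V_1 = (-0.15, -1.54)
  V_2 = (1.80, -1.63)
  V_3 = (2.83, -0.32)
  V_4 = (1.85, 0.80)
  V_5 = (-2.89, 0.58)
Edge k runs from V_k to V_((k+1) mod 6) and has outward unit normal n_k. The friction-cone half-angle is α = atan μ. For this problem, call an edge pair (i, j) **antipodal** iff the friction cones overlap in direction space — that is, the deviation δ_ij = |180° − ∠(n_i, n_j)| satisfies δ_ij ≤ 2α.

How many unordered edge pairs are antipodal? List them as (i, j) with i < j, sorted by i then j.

count = 2; pairs: (1,4), (3,5)

α = atan 0.15 = 8.53°;  2α = 17.06°
n_0 = (-0.4146, -0.9100)
n_1 = (-0.0461, -0.9989)
n_2 = (+0.7861, -0.6181)
n_3 = (+0.7526, +0.6585)
n_4 = (-0.0464, +0.9989)
n_5 = (-0.8104, -0.5859)
  (0,1): δ = 158.15°  ·
  (0,2): δ = 103.68°  ·
  (0,3): δ = 24.32°  ·
  (0,4): δ = 27.15°  ·
  (0,5): δ = 150.36°  ·
  (1,2): δ = 125.53°  ·
  (1,3): δ = 46.17°  ·
  (1,4): δ = 5.30°  ✓
  (1,5): δ = 128.51°  ·
  (2,3): δ = 100.64°  ·
  (2,4): δ = 49.17°  ·
  (2,5): δ = 74.05°  ·
  (3,4): δ = 128.53°  ·
  (3,5): δ = 5.32°  ✓
  (4,5): δ = 56.79°  ·
antipodal pairs: 2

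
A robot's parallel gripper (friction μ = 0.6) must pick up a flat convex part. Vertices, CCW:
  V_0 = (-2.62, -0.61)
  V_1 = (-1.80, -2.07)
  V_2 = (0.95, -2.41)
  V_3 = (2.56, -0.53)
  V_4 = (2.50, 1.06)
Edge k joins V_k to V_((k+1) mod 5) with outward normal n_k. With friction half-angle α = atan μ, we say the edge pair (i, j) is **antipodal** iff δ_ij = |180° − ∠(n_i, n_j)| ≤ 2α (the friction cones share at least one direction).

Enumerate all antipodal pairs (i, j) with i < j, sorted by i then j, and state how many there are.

count = 3; pairs: (0,3), (1,4), (2,4)

α = atan 0.6 = 30.96°;  2α = 61.93°
n_0 = (-0.8719, -0.4897)
n_1 = (-0.1227, -0.9924)
n_2 = (+0.7595, -0.6505)
n_3 = (+0.9993, +0.0377)
n_4 = (-0.3101, +0.9507)
  (0,1): δ = 126.37°  ·
  (0,2): δ = 69.90°  ·
  (0,3): δ = 27.16°  ✓
  (0,4): δ = 78.74°  ·
  (1,2): δ = 123.53°  ·
  (1,3): δ = 80.79°  ·
  (1,4): δ = 25.11°  ✓
  (2,3): δ = 137.26°  ·
  (2,4): δ = 31.36°  ✓
  (3,4): δ = 74.10°  ·
antipodal pairs: 3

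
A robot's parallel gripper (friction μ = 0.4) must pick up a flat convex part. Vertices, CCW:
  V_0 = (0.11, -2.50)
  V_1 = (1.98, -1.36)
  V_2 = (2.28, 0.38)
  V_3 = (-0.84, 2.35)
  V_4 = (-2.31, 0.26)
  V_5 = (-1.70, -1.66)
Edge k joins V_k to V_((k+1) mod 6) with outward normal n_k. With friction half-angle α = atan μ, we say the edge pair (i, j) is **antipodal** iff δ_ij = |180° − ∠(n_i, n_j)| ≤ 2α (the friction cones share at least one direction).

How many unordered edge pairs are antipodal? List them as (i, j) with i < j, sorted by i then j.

count = 5; pairs: (0,3), (1,3), (1,4), (2,4), (2,5)

α = atan 0.4 = 21.80°;  2α = 43.60°
n_0 = (+0.5205, -0.8538)
n_1 = (+0.9855, -0.1699)
n_2 = (+0.5339, +0.8456)
n_3 = (-0.8179, +0.5753)
n_4 = (-0.9531, -0.3028)
n_5 = (-0.4210, -0.9071)
  (0,1): δ = 131.15°  ·
  (0,2): δ = 63.64°  ·
  (0,3): δ = 23.51°  ✓
  (0,4): δ = 76.26°  ·
  (0,5): δ = 123.74°  ·
  (1,2): δ = 112.49°  ·
  (1,3): δ = 25.34°  ✓
  (1,4): δ = 27.41°  ✓
  (1,5): δ = 74.89°  ·
  (2,3): δ = 92.85°  ·
  (2,4): δ = 40.11°  ✓
  (2,5): δ = 7.37°  ✓
  (3,4): δ = 127.25°  ·
  (3,5): δ = 79.77°  ·
  (4,5): δ = 132.52°  ·
antipodal pairs: 5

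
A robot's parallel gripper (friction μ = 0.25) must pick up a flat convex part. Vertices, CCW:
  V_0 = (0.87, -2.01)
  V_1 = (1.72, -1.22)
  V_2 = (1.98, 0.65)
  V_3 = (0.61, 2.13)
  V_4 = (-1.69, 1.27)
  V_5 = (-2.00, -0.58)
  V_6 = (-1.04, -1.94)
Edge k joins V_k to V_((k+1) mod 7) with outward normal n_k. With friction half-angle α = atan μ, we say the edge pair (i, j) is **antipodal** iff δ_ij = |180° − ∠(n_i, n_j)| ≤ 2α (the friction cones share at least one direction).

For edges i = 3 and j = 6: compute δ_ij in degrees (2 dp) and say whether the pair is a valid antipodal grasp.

δ = 22.60°, valid

α = atan 0.25 = 14.04°;  2α = 28.07°
edge 3: e_3 = (-2.30, -0.86);  n_3 = (-0.3502, +0.9367)
edge 6: e_6 = (+1.91, -0.07);  n_6 = (-0.0366, -0.9993)
∠(n_3, n_6) = 157.40°
δ = |180° − 157.40°| = 22.60°
22.60° ≤ 2α = 28.07°  →  valid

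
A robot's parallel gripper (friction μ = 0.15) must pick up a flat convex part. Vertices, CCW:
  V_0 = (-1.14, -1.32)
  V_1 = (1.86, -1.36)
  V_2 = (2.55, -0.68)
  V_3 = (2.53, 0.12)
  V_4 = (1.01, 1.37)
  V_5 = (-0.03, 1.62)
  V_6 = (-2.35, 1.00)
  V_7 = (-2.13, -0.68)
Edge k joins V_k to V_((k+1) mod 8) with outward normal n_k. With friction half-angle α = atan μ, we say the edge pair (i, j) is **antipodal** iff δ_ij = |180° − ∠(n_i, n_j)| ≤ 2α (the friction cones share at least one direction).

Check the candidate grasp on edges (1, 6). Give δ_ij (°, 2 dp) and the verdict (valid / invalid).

α = atan 0.15 = 8.53°;  2α = 17.06°
edge 1: e_1 = (+0.69, +0.68);  n_1 = (+0.7019, -0.7122)
edge 6: e_6 = (+0.22, -1.68);  n_6 = (-0.9915, -0.1298)
∠(n_1, n_6) = 127.12°
δ = |180° − 127.12°| = 52.88°
52.88° > 2α = 17.06°  →  invalid

δ = 52.88°, invalid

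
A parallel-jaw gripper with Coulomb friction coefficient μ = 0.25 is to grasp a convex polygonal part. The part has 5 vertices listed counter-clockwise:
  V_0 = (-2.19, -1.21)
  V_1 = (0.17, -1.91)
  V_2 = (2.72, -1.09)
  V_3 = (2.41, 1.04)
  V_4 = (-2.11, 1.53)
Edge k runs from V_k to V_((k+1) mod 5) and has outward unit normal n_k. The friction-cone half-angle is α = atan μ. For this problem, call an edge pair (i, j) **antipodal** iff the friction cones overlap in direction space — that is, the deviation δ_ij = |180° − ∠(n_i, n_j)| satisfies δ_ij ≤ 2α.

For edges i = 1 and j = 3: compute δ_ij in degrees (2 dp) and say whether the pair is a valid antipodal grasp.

α = atan 0.25 = 14.04°;  2α = 28.07°
edge 1: e_1 = (+2.55, +0.82);  n_1 = (+0.3061, -0.9520)
edge 3: e_3 = (-4.52, +0.49);  n_3 = (+0.1078, +0.9942)
∠(n_1, n_3) = 155.99°
δ = |180° − 155.99°| = 24.01°
24.01° ≤ 2α = 28.07°  →  valid

δ = 24.01°, valid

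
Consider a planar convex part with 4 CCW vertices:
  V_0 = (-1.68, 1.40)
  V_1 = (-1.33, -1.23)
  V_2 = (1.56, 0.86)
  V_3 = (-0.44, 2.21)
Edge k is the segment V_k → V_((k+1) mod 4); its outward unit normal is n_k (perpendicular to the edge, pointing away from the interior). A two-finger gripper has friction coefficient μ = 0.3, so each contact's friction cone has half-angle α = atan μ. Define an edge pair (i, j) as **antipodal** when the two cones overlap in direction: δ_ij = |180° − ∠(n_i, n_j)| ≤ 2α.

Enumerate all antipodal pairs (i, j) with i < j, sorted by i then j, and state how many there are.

α = atan 0.3 = 16.70°;  2α = 33.40°
n_0 = (-0.9913, -0.1319)
n_1 = (+0.5860, -0.8103)
n_2 = (+0.5595, +0.8288)
n_3 = (-0.5469, +0.8372)
  (0,1): δ = 61.71°  ·
  (0,2): δ = 48.40°  ·
  (0,3): δ = 115.57°  ·
  (1,2): δ = 69.89°  ·
  (1,3): δ = 2.72°  ✓
  (2,3): δ = 112.83°  ·
antipodal pairs: 1

count = 1; pairs: (1,3)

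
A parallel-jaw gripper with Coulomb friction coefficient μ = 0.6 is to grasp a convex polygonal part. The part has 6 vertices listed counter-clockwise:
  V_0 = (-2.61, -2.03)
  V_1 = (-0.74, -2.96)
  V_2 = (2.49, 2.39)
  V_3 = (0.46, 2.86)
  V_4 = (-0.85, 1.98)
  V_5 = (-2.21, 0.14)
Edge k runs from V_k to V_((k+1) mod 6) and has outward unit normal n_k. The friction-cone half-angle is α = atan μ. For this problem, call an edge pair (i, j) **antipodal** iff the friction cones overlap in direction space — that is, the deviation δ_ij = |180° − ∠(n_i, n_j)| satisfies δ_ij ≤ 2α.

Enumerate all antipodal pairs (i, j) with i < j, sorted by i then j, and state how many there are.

α = atan 0.6 = 30.96°;  2α = 61.93°
n_0 = (-0.4453, -0.8954)
n_1 = (+0.8561, -0.5168)
n_2 = (+0.2256, +0.9742)
n_3 = (-0.5576, +0.8301)
n_4 = (-0.8042, +0.5944)
n_5 = (-0.9834, +0.1813)
  (0,1): δ = 94.68°  ·
  (0,2): δ = 13.41°  ✓
  (0,3): δ = 60.33°  ✓
  (0,4): δ = 79.97°  ·
  (0,5): δ = 106.00°  ·
  (1,2): δ = 71.91°  ·
  (1,3): δ = 24.99°  ✓
  (1,4): δ = 5.35°  ✓
  (1,5): δ = 20.68°  ✓
  (2,3): δ = 133.07°  ·
  (2,4): δ = 113.43°  ·
  (2,5): δ = 87.41°  ·
  (3,4): δ = 160.36°  ·
  (3,5): δ = 134.34°  ·
  (4,5): δ = 153.97°  ·
antipodal pairs: 5

count = 5; pairs: (0,2), (0,3), (1,3), (1,4), (1,5)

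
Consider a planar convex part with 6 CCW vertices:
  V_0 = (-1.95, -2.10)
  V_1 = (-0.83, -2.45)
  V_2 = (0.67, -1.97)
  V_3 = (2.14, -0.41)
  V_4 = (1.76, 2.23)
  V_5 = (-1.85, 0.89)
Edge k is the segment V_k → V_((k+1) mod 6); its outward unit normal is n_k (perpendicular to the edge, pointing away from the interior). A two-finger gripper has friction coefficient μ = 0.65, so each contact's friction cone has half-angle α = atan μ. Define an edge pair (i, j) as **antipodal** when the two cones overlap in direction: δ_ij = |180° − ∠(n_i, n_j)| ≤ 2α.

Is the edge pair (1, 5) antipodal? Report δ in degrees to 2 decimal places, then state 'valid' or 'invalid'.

α = atan 0.65 = 33.02°;  2α = 66.05°
edge 1: e_1 = (+1.50, +0.48);  n_1 = (+0.3048, -0.9524)
edge 5: e_5 = (-0.10, -2.99);  n_5 = (-0.9994, +0.0334)
∠(n_1, n_5) = 109.66°
δ = |180° − 109.66°| = 70.34°
70.34° > 2α = 66.05°  →  invalid

δ = 70.34°, invalid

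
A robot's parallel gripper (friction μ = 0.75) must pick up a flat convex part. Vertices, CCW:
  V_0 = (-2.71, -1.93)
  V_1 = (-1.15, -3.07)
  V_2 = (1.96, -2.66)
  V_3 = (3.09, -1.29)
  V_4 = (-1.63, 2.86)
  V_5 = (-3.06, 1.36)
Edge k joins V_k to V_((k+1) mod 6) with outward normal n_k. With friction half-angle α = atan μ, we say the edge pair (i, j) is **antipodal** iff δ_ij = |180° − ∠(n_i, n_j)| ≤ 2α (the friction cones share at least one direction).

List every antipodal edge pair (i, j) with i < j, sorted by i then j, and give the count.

count = 6; pairs: (0,3), (1,3), (1,4), (2,4), (2,5), (3,5)

α = atan 0.75 = 36.87°;  2α = 73.74°
n_0 = (-0.5900, -0.8074)
n_1 = (+0.1307, -0.9914)
n_2 = (+0.7714, -0.6363)
n_3 = (+0.6603, +0.7510)
n_4 = (-0.7238, +0.6900)
n_5 = (-0.9944, -0.1058)
  (0,1): δ = 136.33°  ·
  (0,2): δ = 93.36°  ·
  (0,3): δ = 5.16°  ✓
  (0,4): δ = 82.53°  ·
  (0,5): δ = 132.23°  ·
  (1,2): δ = 137.03°  ·
  (1,3): δ = 48.83°  ✓
  (1,4): δ = 38.86°  ✓
  (1,5): δ = 88.56°  ·
  (2,3): δ = 91.81°  ·
  (2,4): δ = 4.12°  ✓
  (2,5): δ = 45.59°  ✓
  (3,4): δ = 92.31°  ·
  (3,5): δ = 42.60°  ✓
  (4,5): δ = 130.30°  ·
antipodal pairs: 6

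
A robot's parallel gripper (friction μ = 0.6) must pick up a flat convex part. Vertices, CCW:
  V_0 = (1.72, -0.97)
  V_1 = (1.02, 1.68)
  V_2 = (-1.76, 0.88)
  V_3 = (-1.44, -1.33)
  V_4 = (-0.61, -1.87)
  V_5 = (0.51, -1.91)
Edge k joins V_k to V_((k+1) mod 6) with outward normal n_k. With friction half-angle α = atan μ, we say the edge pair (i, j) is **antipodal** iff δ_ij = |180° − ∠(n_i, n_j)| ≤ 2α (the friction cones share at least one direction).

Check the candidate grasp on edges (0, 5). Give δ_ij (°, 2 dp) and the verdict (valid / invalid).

δ = 113.05°, invalid

α = atan 0.6 = 30.96°;  2α = 61.93°
edge 0: e_0 = (-0.70, +2.65);  n_0 = (+0.9668, +0.2554)
edge 5: e_5 = (+1.21, +0.94);  n_5 = (+0.6135, -0.7897)
∠(n_0, n_5) = 66.95°
δ = |180° − 66.95°| = 113.05°
113.05° > 2α = 61.93°  →  invalid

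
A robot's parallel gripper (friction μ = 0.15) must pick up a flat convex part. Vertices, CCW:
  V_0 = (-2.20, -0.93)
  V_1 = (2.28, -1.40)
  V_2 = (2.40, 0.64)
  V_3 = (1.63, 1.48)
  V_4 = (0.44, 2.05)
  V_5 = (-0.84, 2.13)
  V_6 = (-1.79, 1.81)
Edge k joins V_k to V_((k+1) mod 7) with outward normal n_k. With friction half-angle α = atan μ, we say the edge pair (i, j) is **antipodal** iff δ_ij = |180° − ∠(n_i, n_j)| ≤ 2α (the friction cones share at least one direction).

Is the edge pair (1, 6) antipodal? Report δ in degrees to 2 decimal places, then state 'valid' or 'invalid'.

α = atan 0.15 = 8.53°;  2α = 17.06°
edge 1: e_1 = (+0.12, +2.04);  n_1 = (+0.9983, -0.0587)
edge 6: e_6 = (-0.41, -2.74);  n_6 = (-0.9890, +0.1480)
∠(n_1, n_6) = 174.86°
δ = |180° − 174.86°| = 5.14°
5.14° ≤ 2α = 17.06°  →  valid

δ = 5.14°, valid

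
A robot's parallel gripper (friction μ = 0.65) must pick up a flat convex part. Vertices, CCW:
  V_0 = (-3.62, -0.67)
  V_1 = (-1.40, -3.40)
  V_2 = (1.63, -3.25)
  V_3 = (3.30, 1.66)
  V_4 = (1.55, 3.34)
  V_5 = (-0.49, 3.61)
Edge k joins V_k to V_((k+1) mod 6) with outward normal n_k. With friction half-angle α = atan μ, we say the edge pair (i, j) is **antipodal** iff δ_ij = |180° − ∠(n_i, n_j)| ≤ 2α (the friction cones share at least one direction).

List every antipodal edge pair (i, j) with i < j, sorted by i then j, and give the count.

count = 7; pairs: (0,2), (0,3), (0,4), (1,3), (1,4), (1,5), (2,5)

α = atan 0.65 = 33.02°;  2α = 66.05°
n_0 = (-0.7759, -0.6309)
n_1 = (+0.0494, -0.9988)
n_2 = (+0.9467, -0.3220)
n_3 = (+0.6925, +0.7214)
n_4 = (+0.1312, +0.9914)
n_5 = (-0.8072, +0.5903)
  (0,1): δ = 126.28°  ·
  (0,2): δ = 57.90°  ✓
  (0,3): δ = 7.05°  ✓
  (0,4): δ = 43.34°  ✓
  (0,5): δ = 104.70°  ·
  (1,2): δ = 111.62°  ·
  (1,3): δ = 46.66°  ✓
  (1,4): δ = 10.37°  ✓
  (1,5): δ = 50.99°  ✓
  (2,3): δ = 115.05°  ·
  (2,4): δ = 78.76°  ·
  (2,5): δ = 17.39°  ✓
  (3,4): δ = 143.71°  ·
  (3,5): δ = 82.35°  ·
  (4,5): δ = 118.64°  ·
antipodal pairs: 7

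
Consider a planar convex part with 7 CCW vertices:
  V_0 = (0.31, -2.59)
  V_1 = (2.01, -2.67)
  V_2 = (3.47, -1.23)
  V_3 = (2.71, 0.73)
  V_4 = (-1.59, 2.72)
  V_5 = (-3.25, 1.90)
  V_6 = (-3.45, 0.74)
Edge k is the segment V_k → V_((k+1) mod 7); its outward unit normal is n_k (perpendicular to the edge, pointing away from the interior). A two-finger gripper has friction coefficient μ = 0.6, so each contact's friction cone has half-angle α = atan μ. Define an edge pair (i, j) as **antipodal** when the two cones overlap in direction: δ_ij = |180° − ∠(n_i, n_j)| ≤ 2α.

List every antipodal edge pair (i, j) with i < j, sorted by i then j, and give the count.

α = atan 0.6 = 30.96°;  2α = 61.93°
n_0 = (-0.0470, -0.9989)
n_1 = (+0.7022, -0.7120)
n_2 = (+0.9324, +0.3615)
n_3 = (+0.4200, +0.9075)
n_4 = (-0.4429, +0.8966)
n_5 = (-0.9855, +0.1699)
n_6 = (-0.6630, -0.7486)
  (0,1): δ = 132.70°  ·
  (0,2): δ = 66.11°  ·
  (0,3): δ = 22.14°  ✓
  (0,4): δ = 28.98°  ✓
  (0,5): δ = 82.91°  ·
  (0,6): δ = 141.16°  ·
  (1,2): δ = 113.41°  ·
  (1,3): δ = 69.44°  ·
  (1,4): δ = 18.32°  ✓
  (1,5): δ = 35.61°  ✓
  (1,6): δ = 93.87°  ·
  (2,3): δ = 136.03°  ·
  (2,4): δ = 84.91°  ·
  (2,5): δ = 30.98°  ✓
  (2,6): δ = 27.28°  ✓
  (3,4): δ = 128.88°  ·
  (3,5): δ = 74.95°  ·
  (3,6): δ = 16.70°  ✓
  (4,5): δ = 126.07°  ·
  (4,6): δ = 67.82°  ·
  (5,6): δ = 121.75°  ·
antipodal pairs: 7

count = 7; pairs: (0,3), (0,4), (1,4), (1,5), (2,5), (2,6), (3,6)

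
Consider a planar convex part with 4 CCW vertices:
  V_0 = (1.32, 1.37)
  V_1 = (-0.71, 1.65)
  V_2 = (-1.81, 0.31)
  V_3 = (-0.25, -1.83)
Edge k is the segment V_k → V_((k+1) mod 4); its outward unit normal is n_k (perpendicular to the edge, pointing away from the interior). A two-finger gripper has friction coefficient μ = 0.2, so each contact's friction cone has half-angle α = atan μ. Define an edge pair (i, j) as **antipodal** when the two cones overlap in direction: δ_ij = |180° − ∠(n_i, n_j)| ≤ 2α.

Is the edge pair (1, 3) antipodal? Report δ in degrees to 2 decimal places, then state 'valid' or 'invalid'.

δ = 13.25°, valid

α = atan 0.2 = 11.31°;  2α = 22.62°
edge 1: e_1 = (-1.10, -1.34);  n_1 = (-0.7729, +0.6345)
edge 3: e_3 = (+1.57, +3.20);  n_3 = (+0.8978, -0.4405)
∠(n_1, n_3) = 166.75°
δ = |180° − 166.75°| = 13.25°
13.25° ≤ 2α = 22.62°  →  valid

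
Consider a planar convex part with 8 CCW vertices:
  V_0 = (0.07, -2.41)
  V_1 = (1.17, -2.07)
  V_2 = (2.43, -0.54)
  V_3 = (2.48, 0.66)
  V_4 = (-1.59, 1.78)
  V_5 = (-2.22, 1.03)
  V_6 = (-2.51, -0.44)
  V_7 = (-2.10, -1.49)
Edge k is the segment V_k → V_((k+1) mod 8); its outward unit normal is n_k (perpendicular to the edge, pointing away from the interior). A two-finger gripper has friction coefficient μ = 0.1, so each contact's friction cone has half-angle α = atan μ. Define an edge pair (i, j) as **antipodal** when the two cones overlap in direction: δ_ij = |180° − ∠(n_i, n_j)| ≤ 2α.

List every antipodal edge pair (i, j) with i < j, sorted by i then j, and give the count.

α = atan 0.1 = 5.71°;  2α = 11.42°
n_0 = (+0.2953, -0.9554)
n_1 = (+0.7719, -0.6357)
n_2 = (+0.9991, -0.0416)
n_3 = (+0.2653, +0.9642)
n_4 = (-0.7657, +0.6432)
n_5 = (-0.9811, +0.1935)
n_6 = (-0.9315, -0.3637)
n_7 = (-0.3903, -0.9207)
  (0,1): δ = 146.65°  ·
  (0,2): δ = 109.56°  ·
  (0,3): δ = 32.56°  ·
  (0,4): δ = 32.79°  ·
  (0,5): δ = 61.66°  ·
  (0,6): δ = 94.15°  ·
  (0,7): δ = 139.85°  ·
  (1,2): δ = 142.91°  ·
  (1,3): δ = 65.91°  ·
  (1,4): δ = 0.56°  ✓
  (1,5): δ = 28.31°  ·
  (1,6): δ = 60.80°  ·
  (1,7): δ = 106.50°  ·
  (2,3): δ = 103.00°  ·
  (2,4): δ = 37.64°  ·
  (2,5): δ = 8.77°  ✓
  (2,6): δ = 23.72°  ·
  (2,7): δ = 69.41°  ·
  (3,4): δ = 114.64°  ·
  (3,5): δ = 85.77°  ·
  (3,6): δ = 53.28°  ·
  (3,7): δ = 7.59°  ✓
  (4,5): δ = 151.13°  ·
  (4,6): δ = 118.64°  ·
  (4,7): δ = 72.94°  ·
  (5,6): δ = 147.51°  ·
  (5,7): δ = 101.82°  ·
  (6,7): δ = 134.30°  ·
antipodal pairs: 3

count = 3; pairs: (1,4), (2,5), (3,7)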